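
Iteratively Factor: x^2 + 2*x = (x)*(x + 2)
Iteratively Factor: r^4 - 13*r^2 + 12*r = (r + 4)*(r^3 - 4*r^2 + 3*r) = r*(r + 4)*(r^2 - 4*r + 3) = r*(r - 3)*(r + 4)*(r - 1)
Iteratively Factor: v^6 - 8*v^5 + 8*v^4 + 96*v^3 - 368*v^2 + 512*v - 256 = (v - 2)*(v^5 - 6*v^4 - 4*v^3 + 88*v^2 - 192*v + 128) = (v - 2)^2*(v^4 - 4*v^3 - 12*v^2 + 64*v - 64) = (v - 4)*(v - 2)^2*(v^3 - 12*v + 16) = (v - 4)*(v - 2)^3*(v^2 + 2*v - 8) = (v - 4)*(v - 2)^3*(v + 4)*(v - 2)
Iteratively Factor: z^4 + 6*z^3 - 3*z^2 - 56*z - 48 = (z - 3)*(z^3 + 9*z^2 + 24*z + 16) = (z - 3)*(z + 1)*(z^2 + 8*z + 16) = (z - 3)*(z + 1)*(z + 4)*(z + 4)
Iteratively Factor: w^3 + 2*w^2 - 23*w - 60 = (w + 3)*(w^2 - w - 20) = (w + 3)*(w + 4)*(w - 5)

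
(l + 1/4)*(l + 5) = l^2 + 21*l/4 + 5/4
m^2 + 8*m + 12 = (m + 2)*(m + 6)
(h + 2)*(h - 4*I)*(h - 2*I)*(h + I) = h^4 + 2*h^3 - 5*I*h^3 - 2*h^2 - 10*I*h^2 - 4*h - 8*I*h - 16*I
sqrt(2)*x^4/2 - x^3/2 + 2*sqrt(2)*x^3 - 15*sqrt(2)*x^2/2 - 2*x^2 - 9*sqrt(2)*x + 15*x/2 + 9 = (x - 3)*(x + 6)*(x - sqrt(2)/2)*(sqrt(2)*x/2 + sqrt(2)/2)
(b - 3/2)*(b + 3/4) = b^2 - 3*b/4 - 9/8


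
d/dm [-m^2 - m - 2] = -2*m - 1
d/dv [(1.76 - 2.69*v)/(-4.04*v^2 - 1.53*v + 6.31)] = (-10.8676*v^2 + 14.2208*v - 14.2811)/(16.3216*v^4 + 12.3624*v^3 - 48.6439*v^2 - 19.3086*v + 39.8161)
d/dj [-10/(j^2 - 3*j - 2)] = 10*(2*j - 3)/(-j^2 + 3*j + 2)^2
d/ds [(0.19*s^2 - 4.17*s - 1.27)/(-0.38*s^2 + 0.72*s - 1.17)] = (-1.4478*s^2 - 1.4098*s + 5.7933)/(0.1444*s^4 - 0.5472*s^3 + 1.4076*s^2 - 1.6848*s + 1.3689)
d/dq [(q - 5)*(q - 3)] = 2*q - 8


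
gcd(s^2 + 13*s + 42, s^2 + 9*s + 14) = s + 7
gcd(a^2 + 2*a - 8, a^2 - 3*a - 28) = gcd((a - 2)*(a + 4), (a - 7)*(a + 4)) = a + 4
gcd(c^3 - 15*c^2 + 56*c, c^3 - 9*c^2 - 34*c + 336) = c^2 - 15*c + 56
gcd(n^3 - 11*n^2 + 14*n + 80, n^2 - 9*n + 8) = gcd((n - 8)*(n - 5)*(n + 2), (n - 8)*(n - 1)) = n - 8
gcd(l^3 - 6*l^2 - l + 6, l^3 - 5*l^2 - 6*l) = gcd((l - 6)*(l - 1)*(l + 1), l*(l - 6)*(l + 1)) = l^2 - 5*l - 6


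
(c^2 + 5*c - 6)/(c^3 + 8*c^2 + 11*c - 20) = (c + 6)/(c^2 + 9*c + 20)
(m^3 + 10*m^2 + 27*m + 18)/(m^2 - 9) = (m^2 + 7*m + 6)/(m - 3)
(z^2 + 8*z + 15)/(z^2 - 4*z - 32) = (z^2 + 8*z + 15)/(z^2 - 4*z - 32)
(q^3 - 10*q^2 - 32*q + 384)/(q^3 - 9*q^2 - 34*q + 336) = (q - 8)/(q - 7)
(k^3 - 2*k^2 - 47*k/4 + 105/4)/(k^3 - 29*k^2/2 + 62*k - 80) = (2*k^2 + k - 21)/(2*(k^2 - 12*k + 32))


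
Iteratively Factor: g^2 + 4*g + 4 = (g + 2)*(g + 2)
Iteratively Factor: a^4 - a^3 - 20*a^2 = (a)*(a^3 - a^2 - 20*a) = a*(a + 4)*(a^2 - 5*a) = a*(a - 5)*(a + 4)*(a)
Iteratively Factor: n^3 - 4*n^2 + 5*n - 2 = (n - 1)*(n^2 - 3*n + 2) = (n - 2)*(n - 1)*(n - 1)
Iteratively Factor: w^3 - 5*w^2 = (w - 5)*(w^2) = w*(w - 5)*(w)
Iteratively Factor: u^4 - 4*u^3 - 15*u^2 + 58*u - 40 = (u - 5)*(u^3 + u^2 - 10*u + 8) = (u - 5)*(u - 1)*(u^2 + 2*u - 8) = (u - 5)*(u - 1)*(u + 4)*(u - 2)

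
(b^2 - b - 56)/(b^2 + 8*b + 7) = (b - 8)/(b + 1)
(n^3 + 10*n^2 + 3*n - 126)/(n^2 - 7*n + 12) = (n^2 + 13*n + 42)/(n - 4)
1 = 1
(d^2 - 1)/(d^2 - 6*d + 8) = (d^2 - 1)/(d^2 - 6*d + 8)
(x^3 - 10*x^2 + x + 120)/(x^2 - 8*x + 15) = (x^2 - 5*x - 24)/(x - 3)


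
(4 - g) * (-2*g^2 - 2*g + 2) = 2*g^3 - 6*g^2 - 10*g + 8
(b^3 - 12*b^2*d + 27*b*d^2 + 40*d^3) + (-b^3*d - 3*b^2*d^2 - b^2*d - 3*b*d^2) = -b^3*d + b^3 - 3*b^2*d^2 - 13*b^2*d + 24*b*d^2 + 40*d^3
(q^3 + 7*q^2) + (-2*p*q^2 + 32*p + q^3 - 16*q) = -2*p*q^2 + 32*p + 2*q^3 + 7*q^2 - 16*q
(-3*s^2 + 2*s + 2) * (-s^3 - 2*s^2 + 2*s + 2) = 3*s^5 + 4*s^4 - 12*s^3 - 6*s^2 + 8*s + 4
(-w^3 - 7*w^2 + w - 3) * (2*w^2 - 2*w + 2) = -2*w^5 - 12*w^4 + 14*w^3 - 22*w^2 + 8*w - 6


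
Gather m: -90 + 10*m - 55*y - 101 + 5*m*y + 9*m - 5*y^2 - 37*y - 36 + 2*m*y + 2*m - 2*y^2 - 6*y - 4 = m*(7*y + 21) - 7*y^2 - 98*y - 231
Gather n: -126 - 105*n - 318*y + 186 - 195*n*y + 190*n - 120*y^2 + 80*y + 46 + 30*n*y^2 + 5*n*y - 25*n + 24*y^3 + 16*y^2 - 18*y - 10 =n*(30*y^2 - 190*y + 60) + 24*y^3 - 104*y^2 - 256*y + 96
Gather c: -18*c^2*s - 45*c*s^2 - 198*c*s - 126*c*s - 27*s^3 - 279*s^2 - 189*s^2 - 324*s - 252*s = -18*c^2*s + c*(-45*s^2 - 324*s) - 27*s^3 - 468*s^2 - 576*s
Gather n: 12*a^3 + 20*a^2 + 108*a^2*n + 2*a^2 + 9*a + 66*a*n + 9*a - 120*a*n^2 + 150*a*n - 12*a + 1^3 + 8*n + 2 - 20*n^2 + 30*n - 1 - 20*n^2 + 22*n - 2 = 12*a^3 + 22*a^2 + 6*a + n^2*(-120*a - 40) + n*(108*a^2 + 216*a + 60)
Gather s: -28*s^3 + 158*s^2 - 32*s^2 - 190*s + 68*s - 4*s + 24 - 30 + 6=-28*s^3 + 126*s^2 - 126*s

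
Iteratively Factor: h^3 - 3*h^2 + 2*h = (h - 1)*(h^2 - 2*h) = h*(h - 1)*(h - 2)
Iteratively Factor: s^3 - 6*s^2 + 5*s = (s)*(s^2 - 6*s + 5) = s*(s - 5)*(s - 1)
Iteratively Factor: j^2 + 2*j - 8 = (j - 2)*(j + 4)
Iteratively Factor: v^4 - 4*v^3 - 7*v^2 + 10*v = (v - 5)*(v^3 + v^2 - 2*v) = (v - 5)*(v - 1)*(v^2 + 2*v) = (v - 5)*(v - 1)*(v + 2)*(v)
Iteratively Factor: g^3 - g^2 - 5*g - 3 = (g - 3)*(g^2 + 2*g + 1) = (g - 3)*(g + 1)*(g + 1)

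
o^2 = o^2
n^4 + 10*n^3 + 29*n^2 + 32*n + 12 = (n + 1)^2*(n + 2)*(n + 6)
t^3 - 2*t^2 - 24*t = t*(t - 6)*(t + 4)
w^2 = w^2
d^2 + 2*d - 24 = (d - 4)*(d + 6)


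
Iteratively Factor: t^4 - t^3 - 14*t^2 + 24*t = (t + 4)*(t^3 - 5*t^2 + 6*t) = (t - 2)*(t + 4)*(t^2 - 3*t) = (t - 3)*(t - 2)*(t + 4)*(t)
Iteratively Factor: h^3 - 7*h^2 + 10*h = (h - 2)*(h^2 - 5*h) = h*(h - 2)*(h - 5)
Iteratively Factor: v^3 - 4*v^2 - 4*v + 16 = (v + 2)*(v^2 - 6*v + 8) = (v - 2)*(v + 2)*(v - 4)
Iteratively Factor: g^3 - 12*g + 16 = (g + 4)*(g^2 - 4*g + 4) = (g - 2)*(g + 4)*(g - 2)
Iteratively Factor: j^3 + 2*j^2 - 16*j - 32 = (j + 4)*(j^2 - 2*j - 8) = (j - 4)*(j + 4)*(j + 2)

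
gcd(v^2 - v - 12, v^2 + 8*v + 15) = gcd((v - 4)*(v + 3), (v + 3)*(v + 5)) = v + 3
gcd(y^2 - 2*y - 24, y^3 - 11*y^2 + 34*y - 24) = y - 6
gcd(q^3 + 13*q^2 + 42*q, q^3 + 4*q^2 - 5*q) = q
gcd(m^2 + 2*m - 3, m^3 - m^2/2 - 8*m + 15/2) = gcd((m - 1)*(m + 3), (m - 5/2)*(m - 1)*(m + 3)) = m^2 + 2*m - 3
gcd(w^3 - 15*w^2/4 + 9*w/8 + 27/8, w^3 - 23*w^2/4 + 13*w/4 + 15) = w - 3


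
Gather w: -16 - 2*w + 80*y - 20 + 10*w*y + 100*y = w*(10*y - 2) + 180*y - 36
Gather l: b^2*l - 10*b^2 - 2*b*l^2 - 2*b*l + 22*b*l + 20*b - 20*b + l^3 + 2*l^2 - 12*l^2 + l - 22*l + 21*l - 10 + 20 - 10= -10*b^2 + l^3 + l^2*(-2*b - 10) + l*(b^2 + 20*b)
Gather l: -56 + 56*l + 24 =56*l - 32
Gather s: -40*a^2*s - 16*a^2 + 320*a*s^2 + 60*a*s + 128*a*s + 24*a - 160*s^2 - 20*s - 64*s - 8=-16*a^2 + 24*a + s^2*(320*a - 160) + s*(-40*a^2 + 188*a - 84) - 8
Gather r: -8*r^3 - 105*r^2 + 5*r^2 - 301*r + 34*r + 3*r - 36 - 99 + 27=-8*r^3 - 100*r^2 - 264*r - 108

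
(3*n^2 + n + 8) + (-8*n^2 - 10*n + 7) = -5*n^2 - 9*n + 15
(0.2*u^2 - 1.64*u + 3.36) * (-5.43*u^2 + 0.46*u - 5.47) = -1.086*u^4 + 8.9972*u^3 - 20.0932*u^2 + 10.5164*u - 18.3792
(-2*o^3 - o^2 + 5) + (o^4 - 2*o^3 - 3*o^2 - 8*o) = o^4 - 4*o^3 - 4*o^2 - 8*o + 5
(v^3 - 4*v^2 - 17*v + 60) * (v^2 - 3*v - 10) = v^5 - 7*v^4 - 15*v^3 + 151*v^2 - 10*v - 600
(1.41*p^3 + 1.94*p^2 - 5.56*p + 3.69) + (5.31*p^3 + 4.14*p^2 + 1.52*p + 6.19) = 6.72*p^3 + 6.08*p^2 - 4.04*p + 9.88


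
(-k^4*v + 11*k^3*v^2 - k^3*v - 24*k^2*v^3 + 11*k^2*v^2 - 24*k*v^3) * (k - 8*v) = -k^5*v + 19*k^4*v^2 - k^4*v - 112*k^3*v^3 + 19*k^3*v^2 + 192*k^2*v^4 - 112*k^2*v^3 + 192*k*v^4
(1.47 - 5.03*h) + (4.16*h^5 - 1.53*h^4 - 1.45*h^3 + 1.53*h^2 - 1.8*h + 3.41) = 4.16*h^5 - 1.53*h^4 - 1.45*h^3 + 1.53*h^2 - 6.83*h + 4.88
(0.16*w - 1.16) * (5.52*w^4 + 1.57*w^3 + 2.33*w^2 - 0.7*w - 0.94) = 0.8832*w^5 - 6.152*w^4 - 1.4484*w^3 - 2.8148*w^2 + 0.6616*w + 1.0904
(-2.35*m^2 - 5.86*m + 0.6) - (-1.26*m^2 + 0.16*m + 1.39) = -1.09*m^2 - 6.02*m - 0.79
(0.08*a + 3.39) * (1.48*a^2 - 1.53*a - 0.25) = 0.1184*a^3 + 4.8948*a^2 - 5.2067*a - 0.8475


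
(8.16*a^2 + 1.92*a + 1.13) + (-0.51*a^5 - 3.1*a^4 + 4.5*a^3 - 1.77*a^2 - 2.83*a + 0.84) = -0.51*a^5 - 3.1*a^4 + 4.5*a^3 + 6.39*a^2 - 0.91*a + 1.97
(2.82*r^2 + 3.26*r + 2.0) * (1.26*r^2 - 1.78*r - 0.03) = 3.5532*r^4 - 0.912*r^3 - 3.3674*r^2 - 3.6578*r - 0.06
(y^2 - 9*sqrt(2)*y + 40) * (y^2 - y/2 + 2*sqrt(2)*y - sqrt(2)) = y^4 - 7*sqrt(2)*y^3 - y^3/2 + 4*y^2 + 7*sqrt(2)*y^2/2 - 2*y + 80*sqrt(2)*y - 40*sqrt(2)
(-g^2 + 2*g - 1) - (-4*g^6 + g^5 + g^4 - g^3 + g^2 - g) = 4*g^6 - g^5 - g^4 + g^3 - 2*g^2 + 3*g - 1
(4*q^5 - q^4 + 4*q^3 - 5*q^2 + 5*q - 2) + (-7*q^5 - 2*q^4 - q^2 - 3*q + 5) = -3*q^5 - 3*q^4 + 4*q^3 - 6*q^2 + 2*q + 3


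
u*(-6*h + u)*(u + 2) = -6*h*u^2 - 12*h*u + u^3 + 2*u^2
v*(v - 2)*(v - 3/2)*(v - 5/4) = v^4 - 19*v^3/4 + 59*v^2/8 - 15*v/4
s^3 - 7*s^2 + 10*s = s*(s - 5)*(s - 2)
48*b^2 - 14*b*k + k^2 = (-8*b + k)*(-6*b + k)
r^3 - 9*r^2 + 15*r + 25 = (r - 5)^2*(r + 1)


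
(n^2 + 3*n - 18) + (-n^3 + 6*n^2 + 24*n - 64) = -n^3 + 7*n^2 + 27*n - 82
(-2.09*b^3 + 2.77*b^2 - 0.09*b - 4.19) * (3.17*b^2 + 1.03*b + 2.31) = -6.6253*b^5 + 6.6282*b^4 - 2.2601*b^3 - 6.9763*b^2 - 4.5236*b - 9.6789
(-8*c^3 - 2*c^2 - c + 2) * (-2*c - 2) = 16*c^4 + 20*c^3 + 6*c^2 - 2*c - 4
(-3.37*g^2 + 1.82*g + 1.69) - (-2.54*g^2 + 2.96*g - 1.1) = -0.83*g^2 - 1.14*g + 2.79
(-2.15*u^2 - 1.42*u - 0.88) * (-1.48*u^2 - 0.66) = 3.182*u^4 + 2.1016*u^3 + 2.7214*u^2 + 0.9372*u + 0.5808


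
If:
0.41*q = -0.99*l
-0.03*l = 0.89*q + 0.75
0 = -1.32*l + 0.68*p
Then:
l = 0.35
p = 0.69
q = -0.85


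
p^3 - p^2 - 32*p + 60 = (p - 5)*(p - 2)*(p + 6)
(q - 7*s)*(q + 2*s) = q^2 - 5*q*s - 14*s^2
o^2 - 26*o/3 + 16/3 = (o - 8)*(o - 2/3)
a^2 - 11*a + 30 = (a - 6)*(a - 5)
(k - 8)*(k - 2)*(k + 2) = k^3 - 8*k^2 - 4*k + 32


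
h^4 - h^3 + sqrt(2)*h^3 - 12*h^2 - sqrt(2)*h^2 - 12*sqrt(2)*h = h*(h - 4)*(h + 3)*(h + sqrt(2))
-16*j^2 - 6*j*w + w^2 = (-8*j + w)*(2*j + w)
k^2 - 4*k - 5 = (k - 5)*(k + 1)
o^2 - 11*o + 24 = (o - 8)*(o - 3)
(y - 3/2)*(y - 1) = y^2 - 5*y/2 + 3/2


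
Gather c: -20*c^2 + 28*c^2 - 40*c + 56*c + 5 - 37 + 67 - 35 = 8*c^2 + 16*c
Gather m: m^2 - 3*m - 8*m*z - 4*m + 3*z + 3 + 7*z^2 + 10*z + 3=m^2 + m*(-8*z - 7) + 7*z^2 + 13*z + 6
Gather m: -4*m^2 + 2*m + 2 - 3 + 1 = -4*m^2 + 2*m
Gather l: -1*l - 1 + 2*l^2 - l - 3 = 2*l^2 - 2*l - 4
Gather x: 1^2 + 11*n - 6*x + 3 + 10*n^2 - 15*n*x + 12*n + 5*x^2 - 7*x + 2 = 10*n^2 + 23*n + 5*x^2 + x*(-15*n - 13) + 6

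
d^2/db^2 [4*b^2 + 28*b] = 8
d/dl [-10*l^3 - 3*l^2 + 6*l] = -30*l^2 - 6*l + 6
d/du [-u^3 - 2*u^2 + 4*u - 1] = -3*u^2 - 4*u + 4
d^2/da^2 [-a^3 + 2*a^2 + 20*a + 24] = 4 - 6*a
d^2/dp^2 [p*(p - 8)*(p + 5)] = 6*p - 6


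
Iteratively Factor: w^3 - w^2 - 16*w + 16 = (w - 1)*(w^2 - 16) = (w - 1)*(w + 4)*(w - 4)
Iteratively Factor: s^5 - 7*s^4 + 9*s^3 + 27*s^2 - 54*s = (s - 3)*(s^4 - 4*s^3 - 3*s^2 + 18*s) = (s - 3)^2*(s^3 - s^2 - 6*s) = s*(s - 3)^2*(s^2 - s - 6) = s*(s - 3)^3*(s + 2)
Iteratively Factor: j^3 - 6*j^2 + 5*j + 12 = (j - 4)*(j^2 - 2*j - 3) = (j - 4)*(j - 3)*(j + 1)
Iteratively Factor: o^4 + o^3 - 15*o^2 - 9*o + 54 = (o + 3)*(o^3 - 2*o^2 - 9*o + 18) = (o + 3)^2*(o^2 - 5*o + 6) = (o - 3)*(o + 3)^2*(o - 2)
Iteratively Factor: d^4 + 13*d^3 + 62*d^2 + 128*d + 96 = (d + 2)*(d^3 + 11*d^2 + 40*d + 48) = (d + 2)*(d + 4)*(d^2 + 7*d + 12) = (d + 2)*(d + 4)^2*(d + 3)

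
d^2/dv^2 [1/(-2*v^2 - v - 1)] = 2*(4*v^2 + 2*v - (4*v + 1)^2 + 2)/(2*v^2 + v + 1)^3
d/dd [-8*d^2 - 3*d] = -16*d - 3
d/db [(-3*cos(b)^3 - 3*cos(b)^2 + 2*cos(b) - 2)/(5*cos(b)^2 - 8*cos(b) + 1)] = (15*cos(b)^4 - 48*cos(b)^3 - 5*cos(b)^2 - 14*cos(b) + 14)*sin(b)/(5*sin(b)^2 + 8*cos(b) - 6)^2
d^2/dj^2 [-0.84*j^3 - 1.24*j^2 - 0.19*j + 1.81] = -5.04*j - 2.48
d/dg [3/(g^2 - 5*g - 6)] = 3*(5 - 2*g)/(-g^2 + 5*g + 6)^2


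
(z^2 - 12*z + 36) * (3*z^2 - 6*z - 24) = 3*z^4 - 42*z^3 + 156*z^2 + 72*z - 864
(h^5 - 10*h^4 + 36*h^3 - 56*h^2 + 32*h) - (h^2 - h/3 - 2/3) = h^5 - 10*h^4 + 36*h^3 - 57*h^2 + 97*h/3 + 2/3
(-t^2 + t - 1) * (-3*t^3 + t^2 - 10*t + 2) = 3*t^5 - 4*t^4 + 14*t^3 - 13*t^2 + 12*t - 2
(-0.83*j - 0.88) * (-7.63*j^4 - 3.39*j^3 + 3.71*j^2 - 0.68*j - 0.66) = 6.3329*j^5 + 9.5281*j^4 - 0.0960999999999999*j^3 - 2.7004*j^2 + 1.1462*j + 0.5808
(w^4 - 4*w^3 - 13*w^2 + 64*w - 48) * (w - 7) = w^5 - 11*w^4 + 15*w^3 + 155*w^2 - 496*w + 336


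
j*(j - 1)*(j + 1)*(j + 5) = j^4 + 5*j^3 - j^2 - 5*j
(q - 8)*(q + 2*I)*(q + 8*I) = q^3 - 8*q^2 + 10*I*q^2 - 16*q - 80*I*q + 128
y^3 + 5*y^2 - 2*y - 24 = (y - 2)*(y + 3)*(y + 4)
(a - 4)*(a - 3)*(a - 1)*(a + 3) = a^4 - 5*a^3 - 5*a^2 + 45*a - 36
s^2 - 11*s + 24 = (s - 8)*(s - 3)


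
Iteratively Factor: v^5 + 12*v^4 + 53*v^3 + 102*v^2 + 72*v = (v + 3)*(v^4 + 9*v^3 + 26*v^2 + 24*v) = (v + 2)*(v + 3)*(v^3 + 7*v^2 + 12*v) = (v + 2)*(v + 3)^2*(v^2 + 4*v) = (v + 2)*(v + 3)^2*(v + 4)*(v)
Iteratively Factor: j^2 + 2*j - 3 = (j + 3)*(j - 1)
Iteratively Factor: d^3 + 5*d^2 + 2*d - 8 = (d - 1)*(d^2 + 6*d + 8) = (d - 1)*(d + 4)*(d + 2)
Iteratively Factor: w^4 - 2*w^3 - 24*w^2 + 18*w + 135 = (w - 3)*(w^3 + w^2 - 21*w - 45) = (w - 3)*(w + 3)*(w^2 - 2*w - 15) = (w - 3)*(w + 3)^2*(w - 5)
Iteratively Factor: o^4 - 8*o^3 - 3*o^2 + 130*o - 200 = (o - 5)*(o^3 - 3*o^2 - 18*o + 40) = (o - 5)*(o + 4)*(o^2 - 7*o + 10) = (o - 5)*(o - 2)*(o + 4)*(o - 5)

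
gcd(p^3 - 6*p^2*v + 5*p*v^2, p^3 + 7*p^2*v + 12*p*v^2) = p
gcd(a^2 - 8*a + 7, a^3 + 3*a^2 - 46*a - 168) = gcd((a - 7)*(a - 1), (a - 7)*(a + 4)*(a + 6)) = a - 7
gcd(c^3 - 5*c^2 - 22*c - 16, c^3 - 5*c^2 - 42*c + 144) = c - 8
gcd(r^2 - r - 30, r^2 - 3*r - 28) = 1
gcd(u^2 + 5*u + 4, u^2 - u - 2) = u + 1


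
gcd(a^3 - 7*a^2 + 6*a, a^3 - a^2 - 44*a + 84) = a - 6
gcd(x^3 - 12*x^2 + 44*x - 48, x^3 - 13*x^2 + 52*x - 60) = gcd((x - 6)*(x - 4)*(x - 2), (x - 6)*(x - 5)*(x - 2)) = x^2 - 8*x + 12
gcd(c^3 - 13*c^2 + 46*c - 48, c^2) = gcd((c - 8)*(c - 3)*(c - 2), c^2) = 1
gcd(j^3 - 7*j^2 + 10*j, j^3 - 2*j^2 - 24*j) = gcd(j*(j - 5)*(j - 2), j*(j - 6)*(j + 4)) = j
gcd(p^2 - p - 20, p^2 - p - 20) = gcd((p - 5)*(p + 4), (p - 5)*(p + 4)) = p^2 - p - 20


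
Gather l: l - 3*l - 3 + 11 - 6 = 2 - 2*l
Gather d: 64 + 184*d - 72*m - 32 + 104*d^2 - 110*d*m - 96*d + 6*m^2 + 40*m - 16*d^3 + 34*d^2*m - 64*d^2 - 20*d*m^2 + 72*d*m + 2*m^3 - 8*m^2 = -16*d^3 + d^2*(34*m + 40) + d*(-20*m^2 - 38*m + 88) + 2*m^3 - 2*m^2 - 32*m + 32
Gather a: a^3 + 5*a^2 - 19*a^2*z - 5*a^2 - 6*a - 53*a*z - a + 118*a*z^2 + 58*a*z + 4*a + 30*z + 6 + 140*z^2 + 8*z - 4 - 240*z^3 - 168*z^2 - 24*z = a^3 - 19*a^2*z + a*(118*z^2 + 5*z - 3) - 240*z^3 - 28*z^2 + 14*z + 2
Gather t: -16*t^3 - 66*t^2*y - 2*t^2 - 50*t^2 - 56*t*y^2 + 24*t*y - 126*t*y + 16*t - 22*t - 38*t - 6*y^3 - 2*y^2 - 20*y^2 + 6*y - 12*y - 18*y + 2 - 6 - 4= -16*t^3 + t^2*(-66*y - 52) + t*(-56*y^2 - 102*y - 44) - 6*y^3 - 22*y^2 - 24*y - 8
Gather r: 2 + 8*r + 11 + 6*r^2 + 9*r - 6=6*r^2 + 17*r + 7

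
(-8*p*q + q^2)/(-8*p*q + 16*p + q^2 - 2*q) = q/(q - 2)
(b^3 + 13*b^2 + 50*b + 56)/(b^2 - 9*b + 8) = (b^3 + 13*b^2 + 50*b + 56)/(b^2 - 9*b + 8)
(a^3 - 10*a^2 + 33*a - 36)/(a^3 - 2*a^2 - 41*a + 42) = (a^3 - 10*a^2 + 33*a - 36)/(a^3 - 2*a^2 - 41*a + 42)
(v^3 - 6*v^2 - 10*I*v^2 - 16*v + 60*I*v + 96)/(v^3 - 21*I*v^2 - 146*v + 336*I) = (v^2 - 2*v*(3 + I) + 12*I)/(v^2 - 13*I*v - 42)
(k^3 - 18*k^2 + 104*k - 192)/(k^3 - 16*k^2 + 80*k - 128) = (k - 6)/(k - 4)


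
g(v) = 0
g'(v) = 0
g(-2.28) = 0.00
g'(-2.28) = 0.00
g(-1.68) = 0.00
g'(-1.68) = 0.00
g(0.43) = 0.00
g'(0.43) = 0.00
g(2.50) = 0.00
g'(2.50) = 0.00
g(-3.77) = 0.00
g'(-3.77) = 0.00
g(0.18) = 0.00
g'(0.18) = 0.00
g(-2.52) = 0.00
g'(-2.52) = 0.00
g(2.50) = 0.00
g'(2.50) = 0.00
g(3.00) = 0.00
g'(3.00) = 0.00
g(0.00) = 0.00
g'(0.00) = 0.00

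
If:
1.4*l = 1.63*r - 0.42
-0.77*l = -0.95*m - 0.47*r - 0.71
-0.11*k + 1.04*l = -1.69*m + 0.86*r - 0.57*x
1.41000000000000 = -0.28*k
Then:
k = -5.04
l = 1.20266836286285 - 0.598103729724565*x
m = -0.230628180186334*x - 0.411098947713654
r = 1.29063540368588 - 0.513708724916804*x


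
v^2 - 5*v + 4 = (v - 4)*(v - 1)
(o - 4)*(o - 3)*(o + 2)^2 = o^4 - 3*o^3 - 12*o^2 + 20*o + 48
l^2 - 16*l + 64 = (l - 8)^2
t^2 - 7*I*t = t*(t - 7*I)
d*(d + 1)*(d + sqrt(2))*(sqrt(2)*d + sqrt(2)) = sqrt(2)*d^4 + 2*d^3 + 2*sqrt(2)*d^3 + sqrt(2)*d^2 + 4*d^2 + 2*d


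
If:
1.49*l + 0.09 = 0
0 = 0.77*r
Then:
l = -0.06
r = 0.00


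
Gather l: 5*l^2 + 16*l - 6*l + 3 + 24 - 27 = 5*l^2 + 10*l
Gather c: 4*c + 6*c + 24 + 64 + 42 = 10*c + 130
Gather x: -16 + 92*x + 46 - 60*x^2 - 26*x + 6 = -60*x^2 + 66*x + 36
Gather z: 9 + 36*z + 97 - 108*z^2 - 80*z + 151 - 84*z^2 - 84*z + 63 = -192*z^2 - 128*z + 320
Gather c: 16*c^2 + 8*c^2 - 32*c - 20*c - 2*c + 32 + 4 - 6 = 24*c^2 - 54*c + 30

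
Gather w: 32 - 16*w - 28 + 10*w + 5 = 9 - 6*w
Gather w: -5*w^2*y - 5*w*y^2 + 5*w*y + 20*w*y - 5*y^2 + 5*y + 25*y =-5*w^2*y + w*(-5*y^2 + 25*y) - 5*y^2 + 30*y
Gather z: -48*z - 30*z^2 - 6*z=-30*z^2 - 54*z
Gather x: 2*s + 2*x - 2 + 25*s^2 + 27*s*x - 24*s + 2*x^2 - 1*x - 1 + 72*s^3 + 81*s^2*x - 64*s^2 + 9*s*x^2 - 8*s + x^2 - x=72*s^3 - 39*s^2 - 30*s + x^2*(9*s + 3) + x*(81*s^2 + 27*s) - 3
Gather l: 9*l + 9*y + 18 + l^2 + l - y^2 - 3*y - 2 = l^2 + 10*l - y^2 + 6*y + 16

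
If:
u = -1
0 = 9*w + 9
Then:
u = -1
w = -1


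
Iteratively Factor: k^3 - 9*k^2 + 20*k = (k)*(k^2 - 9*k + 20) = k*(k - 4)*(k - 5)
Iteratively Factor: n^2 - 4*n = (n)*(n - 4)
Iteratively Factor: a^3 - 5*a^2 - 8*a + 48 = (a + 3)*(a^2 - 8*a + 16) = (a - 4)*(a + 3)*(a - 4)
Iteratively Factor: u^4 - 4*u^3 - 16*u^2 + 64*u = (u - 4)*(u^3 - 16*u) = u*(u - 4)*(u^2 - 16) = u*(u - 4)^2*(u + 4)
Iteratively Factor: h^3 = (h)*(h^2) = h^2*(h)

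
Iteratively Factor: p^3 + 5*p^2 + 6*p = (p)*(p^2 + 5*p + 6) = p*(p + 3)*(p + 2)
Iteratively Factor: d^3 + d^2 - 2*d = (d)*(d^2 + d - 2) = d*(d - 1)*(d + 2)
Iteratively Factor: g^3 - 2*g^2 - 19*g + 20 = (g - 5)*(g^2 + 3*g - 4) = (g - 5)*(g - 1)*(g + 4)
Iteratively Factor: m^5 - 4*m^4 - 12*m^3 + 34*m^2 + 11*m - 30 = (m - 1)*(m^4 - 3*m^3 - 15*m^2 + 19*m + 30) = (m - 5)*(m - 1)*(m^3 + 2*m^2 - 5*m - 6) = (m - 5)*(m - 2)*(m - 1)*(m^2 + 4*m + 3) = (m - 5)*(m - 2)*(m - 1)*(m + 1)*(m + 3)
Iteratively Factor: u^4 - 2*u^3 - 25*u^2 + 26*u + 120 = (u - 5)*(u^3 + 3*u^2 - 10*u - 24) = (u - 5)*(u - 3)*(u^2 + 6*u + 8) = (u - 5)*(u - 3)*(u + 2)*(u + 4)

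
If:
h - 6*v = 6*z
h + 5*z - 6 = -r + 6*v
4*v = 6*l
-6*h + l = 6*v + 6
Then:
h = 24*z/31 - 27/31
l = -18*z/31 - 3/31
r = 6 - 11*z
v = -27*z/31 - 9/62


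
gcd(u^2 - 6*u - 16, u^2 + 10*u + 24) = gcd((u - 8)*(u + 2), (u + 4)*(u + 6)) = 1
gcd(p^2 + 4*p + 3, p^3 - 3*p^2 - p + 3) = p + 1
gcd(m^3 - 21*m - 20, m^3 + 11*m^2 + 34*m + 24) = m^2 + 5*m + 4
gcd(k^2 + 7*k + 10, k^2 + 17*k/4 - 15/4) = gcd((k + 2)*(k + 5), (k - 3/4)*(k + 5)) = k + 5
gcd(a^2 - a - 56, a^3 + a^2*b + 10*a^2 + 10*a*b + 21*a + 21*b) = a + 7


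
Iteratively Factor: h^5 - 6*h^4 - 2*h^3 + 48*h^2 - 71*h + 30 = (h + 3)*(h^4 - 9*h^3 + 25*h^2 - 27*h + 10) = (h - 1)*(h + 3)*(h^3 - 8*h^2 + 17*h - 10) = (h - 2)*(h - 1)*(h + 3)*(h^2 - 6*h + 5) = (h - 5)*(h - 2)*(h - 1)*(h + 3)*(h - 1)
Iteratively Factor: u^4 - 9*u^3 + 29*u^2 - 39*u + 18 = (u - 1)*(u^3 - 8*u^2 + 21*u - 18) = (u - 3)*(u - 1)*(u^2 - 5*u + 6) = (u - 3)^2*(u - 1)*(u - 2)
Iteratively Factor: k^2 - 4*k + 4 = (k - 2)*(k - 2)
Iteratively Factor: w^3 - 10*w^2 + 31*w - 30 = (w - 2)*(w^2 - 8*w + 15) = (w - 5)*(w - 2)*(w - 3)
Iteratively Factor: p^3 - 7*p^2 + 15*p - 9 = (p - 1)*(p^2 - 6*p + 9) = (p - 3)*(p - 1)*(p - 3)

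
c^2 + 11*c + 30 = (c + 5)*(c + 6)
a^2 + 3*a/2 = a*(a + 3/2)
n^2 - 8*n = n*(n - 8)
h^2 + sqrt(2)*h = h*(h + sqrt(2))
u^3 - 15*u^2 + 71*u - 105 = (u - 7)*(u - 5)*(u - 3)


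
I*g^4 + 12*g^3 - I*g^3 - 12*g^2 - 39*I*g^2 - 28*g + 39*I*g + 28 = (g - 7*I)*(g - 4*I)*(g - I)*(I*g - I)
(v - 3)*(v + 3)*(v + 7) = v^3 + 7*v^2 - 9*v - 63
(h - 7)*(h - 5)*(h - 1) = h^3 - 13*h^2 + 47*h - 35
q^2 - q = q*(q - 1)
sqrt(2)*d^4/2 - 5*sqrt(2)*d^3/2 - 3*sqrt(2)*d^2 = d^2*(d - 6)*(sqrt(2)*d/2 + sqrt(2)/2)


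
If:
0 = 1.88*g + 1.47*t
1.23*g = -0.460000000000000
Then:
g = -0.37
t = 0.48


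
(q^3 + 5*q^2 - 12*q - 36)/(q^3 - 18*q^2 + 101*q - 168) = (q^2 + 8*q + 12)/(q^2 - 15*q + 56)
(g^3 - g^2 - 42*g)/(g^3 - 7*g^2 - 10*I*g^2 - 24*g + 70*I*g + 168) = g*(g + 6)/(g^2 - 10*I*g - 24)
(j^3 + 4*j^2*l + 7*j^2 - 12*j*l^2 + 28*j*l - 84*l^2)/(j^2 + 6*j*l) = j - 2*l + 7 - 14*l/j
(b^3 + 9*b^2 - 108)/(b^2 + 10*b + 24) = (b^2 + 3*b - 18)/(b + 4)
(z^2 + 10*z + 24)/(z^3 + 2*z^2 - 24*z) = (z + 4)/(z*(z - 4))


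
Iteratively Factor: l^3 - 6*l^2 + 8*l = (l - 2)*(l^2 - 4*l) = l*(l - 2)*(l - 4)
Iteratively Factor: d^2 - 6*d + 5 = (d - 5)*(d - 1)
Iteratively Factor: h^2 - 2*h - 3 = (h - 3)*(h + 1)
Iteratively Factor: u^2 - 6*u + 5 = (u - 5)*(u - 1)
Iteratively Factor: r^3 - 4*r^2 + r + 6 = (r - 2)*(r^2 - 2*r - 3) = (r - 3)*(r - 2)*(r + 1)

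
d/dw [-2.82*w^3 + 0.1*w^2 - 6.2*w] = -8.46*w^2 + 0.2*w - 6.2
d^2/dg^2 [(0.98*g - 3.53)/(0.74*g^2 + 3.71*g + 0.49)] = ((0.98*g - 3.53)*(1.48*g + 3.71)*(2.96*g + 7.42) - (4.3512*g + 2.0472)*(0.74*g^2 + 3.71*g + 0.49))/(0.74*g^2 + 3.71*g + 0.49)^3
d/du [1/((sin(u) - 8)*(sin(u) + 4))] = 2*(2 - sin(u))*cos(u)/((sin(u) - 8)^2*(sin(u) + 4)^2)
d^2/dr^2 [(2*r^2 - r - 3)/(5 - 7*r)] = 264/(343*r^3 - 735*r^2 + 525*r - 125)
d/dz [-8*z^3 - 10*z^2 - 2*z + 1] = -24*z^2 - 20*z - 2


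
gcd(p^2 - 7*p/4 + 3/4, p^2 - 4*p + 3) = p - 1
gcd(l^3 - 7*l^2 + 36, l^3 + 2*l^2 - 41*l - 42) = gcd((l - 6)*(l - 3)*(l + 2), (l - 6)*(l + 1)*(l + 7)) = l - 6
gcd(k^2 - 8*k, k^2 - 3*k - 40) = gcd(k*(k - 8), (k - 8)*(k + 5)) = k - 8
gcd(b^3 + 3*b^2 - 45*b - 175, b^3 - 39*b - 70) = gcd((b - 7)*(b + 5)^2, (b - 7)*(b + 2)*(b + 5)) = b^2 - 2*b - 35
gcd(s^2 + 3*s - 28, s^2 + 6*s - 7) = s + 7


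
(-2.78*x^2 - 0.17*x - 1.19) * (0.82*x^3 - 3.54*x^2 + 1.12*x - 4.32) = -2.2796*x^5 + 9.7018*x^4 - 3.4876*x^3 + 16.0318*x^2 - 0.5984*x + 5.1408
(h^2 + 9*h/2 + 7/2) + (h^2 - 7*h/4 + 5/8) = 2*h^2 + 11*h/4 + 33/8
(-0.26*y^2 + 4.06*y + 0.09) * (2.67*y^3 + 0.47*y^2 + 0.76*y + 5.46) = -0.6942*y^5 + 10.718*y^4 + 1.9509*y^3 + 1.7083*y^2 + 22.236*y + 0.4914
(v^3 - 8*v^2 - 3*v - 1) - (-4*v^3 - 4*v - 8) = 5*v^3 - 8*v^2 + v + 7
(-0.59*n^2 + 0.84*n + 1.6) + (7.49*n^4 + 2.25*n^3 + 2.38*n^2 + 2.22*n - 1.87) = 7.49*n^4 + 2.25*n^3 + 1.79*n^2 + 3.06*n - 0.27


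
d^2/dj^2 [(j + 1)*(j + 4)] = 2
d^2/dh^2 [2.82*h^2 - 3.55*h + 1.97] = 5.64000000000000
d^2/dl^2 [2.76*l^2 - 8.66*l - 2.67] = 5.52000000000000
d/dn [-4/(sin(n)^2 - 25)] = 8*sin(n)*cos(n)/(sin(n)^2 - 25)^2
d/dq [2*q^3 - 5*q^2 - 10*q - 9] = 6*q^2 - 10*q - 10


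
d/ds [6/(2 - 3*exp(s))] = 18*exp(s)/(3*exp(s) - 2)^2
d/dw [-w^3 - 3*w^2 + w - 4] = -3*w^2 - 6*w + 1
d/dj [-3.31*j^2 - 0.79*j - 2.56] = -6.62*j - 0.79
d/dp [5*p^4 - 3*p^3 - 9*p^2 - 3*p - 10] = 20*p^3 - 9*p^2 - 18*p - 3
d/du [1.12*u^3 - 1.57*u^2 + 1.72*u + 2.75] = 3.36*u^2 - 3.14*u + 1.72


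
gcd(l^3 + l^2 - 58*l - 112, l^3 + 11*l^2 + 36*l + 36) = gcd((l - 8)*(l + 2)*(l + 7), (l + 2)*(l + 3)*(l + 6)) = l + 2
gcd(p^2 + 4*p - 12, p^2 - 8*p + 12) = p - 2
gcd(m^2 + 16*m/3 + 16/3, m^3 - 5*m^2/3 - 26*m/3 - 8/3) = 1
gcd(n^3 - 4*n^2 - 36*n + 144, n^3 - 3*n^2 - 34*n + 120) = n^2 + 2*n - 24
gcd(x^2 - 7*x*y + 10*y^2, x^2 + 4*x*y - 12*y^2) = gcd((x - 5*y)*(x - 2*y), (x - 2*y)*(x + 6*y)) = x - 2*y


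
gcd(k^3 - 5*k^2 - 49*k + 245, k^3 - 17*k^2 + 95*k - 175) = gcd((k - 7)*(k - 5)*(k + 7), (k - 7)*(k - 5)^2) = k^2 - 12*k + 35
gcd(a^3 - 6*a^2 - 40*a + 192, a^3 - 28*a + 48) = a^2 + 2*a - 24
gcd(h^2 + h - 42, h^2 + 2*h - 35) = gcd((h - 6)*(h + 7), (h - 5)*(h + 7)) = h + 7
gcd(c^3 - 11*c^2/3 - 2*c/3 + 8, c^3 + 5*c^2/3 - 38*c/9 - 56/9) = c^2 - 2*c/3 - 8/3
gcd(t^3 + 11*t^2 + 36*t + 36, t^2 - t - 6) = t + 2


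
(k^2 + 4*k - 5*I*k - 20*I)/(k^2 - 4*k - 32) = (k - 5*I)/(k - 8)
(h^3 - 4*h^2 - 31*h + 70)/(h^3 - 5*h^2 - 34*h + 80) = (h - 7)/(h - 8)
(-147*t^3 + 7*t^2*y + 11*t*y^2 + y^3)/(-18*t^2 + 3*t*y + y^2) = (49*t^2 + 14*t*y + y^2)/(6*t + y)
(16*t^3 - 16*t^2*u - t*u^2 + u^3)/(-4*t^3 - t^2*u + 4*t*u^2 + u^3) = (-4*t + u)/(t + u)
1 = 1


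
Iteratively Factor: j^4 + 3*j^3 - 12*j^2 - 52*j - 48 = (j - 4)*(j^3 + 7*j^2 + 16*j + 12) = (j - 4)*(j + 2)*(j^2 + 5*j + 6) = (j - 4)*(j + 2)*(j + 3)*(j + 2)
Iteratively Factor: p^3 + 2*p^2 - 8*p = (p)*(p^2 + 2*p - 8) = p*(p + 4)*(p - 2)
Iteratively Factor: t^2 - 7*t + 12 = (t - 3)*(t - 4)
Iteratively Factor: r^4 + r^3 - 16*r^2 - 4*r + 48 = (r - 3)*(r^3 + 4*r^2 - 4*r - 16) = (r - 3)*(r + 4)*(r^2 - 4) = (r - 3)*(r - 2)*(r + 4)*(r + 2)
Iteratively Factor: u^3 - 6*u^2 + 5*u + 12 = (u - 4)*(u^2 - 2*u - 3) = (u - 4)*(u + 1)*(u - 3)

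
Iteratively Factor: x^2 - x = (x)*(x - 1)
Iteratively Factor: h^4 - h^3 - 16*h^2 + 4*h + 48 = (h - 4)*(h^3 + 3*h^2 - 4*h - 12) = (h - 4)*(h + 2)*(h^2 + h - 6) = (h - 4)*(h + 2)*(h + 3)*(h - 2)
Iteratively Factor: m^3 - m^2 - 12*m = (m - 4)*(m^2 + 3*m) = (m - 4)*(m + 3)*(m)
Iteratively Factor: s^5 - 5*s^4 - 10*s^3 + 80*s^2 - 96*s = (s + 4)*(s^4 - 9*s^3 + 26*s^2 - 24*s) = (s - 4)*(s + 4)*(s^3 - 5*s^2 + 6*s) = (s - 4)*(s - 3)*(s + 4)*(s^2 - 2*s) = s*(s - 4)*(s - 3)*(s + 4)*(s - 2)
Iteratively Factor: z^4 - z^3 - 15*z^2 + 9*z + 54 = (z - 3)*(z^3 + 2*z^2 - 9*z - 18) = (z - 3)*(z + 2)*(z^2 - 9) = (z - 3)^2*(z + 2)*(z + 3)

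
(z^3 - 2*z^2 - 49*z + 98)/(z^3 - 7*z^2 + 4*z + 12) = (z^2 - 49)/(z^2 - 5*z - 6)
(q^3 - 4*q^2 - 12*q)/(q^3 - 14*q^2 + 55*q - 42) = q*(q + 2)/(q^2 - 8*q + 7)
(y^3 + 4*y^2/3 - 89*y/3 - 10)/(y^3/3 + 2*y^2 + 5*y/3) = (3*y^3 + 4*y^2 - 89*y - 30)/(y*(y^2 + 6*y + 5))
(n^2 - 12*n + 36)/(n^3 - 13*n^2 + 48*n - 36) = 1/(n - 1)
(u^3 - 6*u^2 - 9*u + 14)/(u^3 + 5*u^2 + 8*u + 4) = (u^2 - 8*u + 7)/(u^2 + 3*u + 2)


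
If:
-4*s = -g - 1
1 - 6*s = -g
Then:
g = -1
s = 0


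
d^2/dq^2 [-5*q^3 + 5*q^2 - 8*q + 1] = 10 - 30*q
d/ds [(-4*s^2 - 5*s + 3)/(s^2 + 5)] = (5*s^2 - 46*s - 25)/(s^4 + 10*s^2 + 25)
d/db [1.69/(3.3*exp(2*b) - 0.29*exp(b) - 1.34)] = (0.4901 - 11.154*exp(b))*exp(b)/(-3.3*exp(2*b) + 0.29*exp(b) + 1.34)^2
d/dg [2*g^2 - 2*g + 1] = 4*g - 2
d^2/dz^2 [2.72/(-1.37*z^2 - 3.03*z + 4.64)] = (10.210336*z^2 + 22.581984*z - 2.72*(2.74*z + 3.03)*(5.48*z + 6.06) - 34.580992)/(1.37*z^2 + 3.03*z - 4.64)^3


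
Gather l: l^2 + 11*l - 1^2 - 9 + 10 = l^2 + 11*l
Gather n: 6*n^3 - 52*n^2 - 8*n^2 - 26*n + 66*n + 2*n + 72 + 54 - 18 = 6*n^3 - 60*n^2 + 42*n + 108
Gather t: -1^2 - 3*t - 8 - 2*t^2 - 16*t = -2*t^2 - 19*t - 9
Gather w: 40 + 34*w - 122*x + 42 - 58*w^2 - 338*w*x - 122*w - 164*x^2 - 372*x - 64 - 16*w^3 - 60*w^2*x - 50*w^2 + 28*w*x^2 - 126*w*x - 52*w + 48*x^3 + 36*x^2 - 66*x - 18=-16*w^3 + w^2*(-60*x - 108) + w*(28*x^2 - 464*x - 140) + 48*x^3 - 128*x^2 - 560*x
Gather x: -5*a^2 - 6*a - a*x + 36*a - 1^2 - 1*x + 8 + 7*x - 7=-5*a^2 + 30*a + x*(6 - a)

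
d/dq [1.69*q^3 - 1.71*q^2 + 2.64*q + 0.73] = 5.07*q^2 - 3.42*q + 2.64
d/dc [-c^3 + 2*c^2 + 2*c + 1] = -3*c^2 + 4*c + 2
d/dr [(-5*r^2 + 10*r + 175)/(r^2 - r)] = 5*(-r^2 - 70*r + 35)/(r^2*(r^2 - 2*r + 1))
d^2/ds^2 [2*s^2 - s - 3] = 4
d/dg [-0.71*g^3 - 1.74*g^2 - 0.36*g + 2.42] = -2.13*g^2 - 3.48*g - 0.36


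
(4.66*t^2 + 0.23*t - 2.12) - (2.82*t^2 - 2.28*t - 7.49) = 1.84*t^2 + 2.51*t + 5.37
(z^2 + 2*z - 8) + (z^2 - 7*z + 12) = 2*z^2 - 5*z + 4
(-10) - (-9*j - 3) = 9*j - 7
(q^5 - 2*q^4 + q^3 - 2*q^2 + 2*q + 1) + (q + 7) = q^5 - 2*q^4 + q^3 - 2*q^2 + 3*q + 8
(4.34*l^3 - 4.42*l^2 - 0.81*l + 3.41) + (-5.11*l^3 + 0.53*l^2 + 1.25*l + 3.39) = -0.77*l^3 - 3.89*l^2 + 0.44*l + 6.8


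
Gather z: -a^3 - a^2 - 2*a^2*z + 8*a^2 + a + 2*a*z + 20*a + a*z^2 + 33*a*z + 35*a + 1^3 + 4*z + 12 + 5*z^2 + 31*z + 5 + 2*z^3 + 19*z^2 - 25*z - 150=-a^3 + 7*a^2 + 56*a + 2*z^3 + z^2*(a + 24) + z*(-2*a^2 + 35*a + 10) - 132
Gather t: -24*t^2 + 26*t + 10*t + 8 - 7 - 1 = -24*t^2 + 36*t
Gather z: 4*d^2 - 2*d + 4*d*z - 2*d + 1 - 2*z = 4*d^2 - 4*d + z*(4*d - 2) + 1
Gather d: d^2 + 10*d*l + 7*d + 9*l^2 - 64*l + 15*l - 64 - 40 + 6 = d^2 + d*(10*l + 7) + 9*l^2 - 49*l - 98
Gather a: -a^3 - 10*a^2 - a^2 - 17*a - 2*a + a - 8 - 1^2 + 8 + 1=-a^3 - 11*a^2 - 18*a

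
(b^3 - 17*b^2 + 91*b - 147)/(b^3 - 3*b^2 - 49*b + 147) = (b - 7)/(b + 7)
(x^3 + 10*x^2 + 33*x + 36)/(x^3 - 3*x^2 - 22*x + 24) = (x^2 + 6*x + 9)/(x^2 - 7*x + 6)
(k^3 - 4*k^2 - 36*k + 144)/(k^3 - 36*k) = (k - 4)/k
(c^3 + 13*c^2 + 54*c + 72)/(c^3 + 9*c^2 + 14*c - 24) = (c + 3)/(c - 1)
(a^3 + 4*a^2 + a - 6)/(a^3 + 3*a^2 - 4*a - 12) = (a - 1)/(a - 2)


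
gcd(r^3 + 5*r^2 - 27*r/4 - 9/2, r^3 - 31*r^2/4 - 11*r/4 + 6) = 1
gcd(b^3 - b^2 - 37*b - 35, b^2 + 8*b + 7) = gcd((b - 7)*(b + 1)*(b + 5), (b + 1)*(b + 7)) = b + 1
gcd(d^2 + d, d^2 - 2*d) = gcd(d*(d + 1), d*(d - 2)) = d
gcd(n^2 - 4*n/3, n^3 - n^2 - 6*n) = n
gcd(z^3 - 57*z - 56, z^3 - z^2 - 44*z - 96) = z - 8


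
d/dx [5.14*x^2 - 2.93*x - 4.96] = 10.28*x - 2.93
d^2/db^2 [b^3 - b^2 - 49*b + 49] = 6*b - 2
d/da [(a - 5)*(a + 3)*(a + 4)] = 3*a^2 + 4*a - 23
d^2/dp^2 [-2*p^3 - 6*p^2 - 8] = -12*p - 12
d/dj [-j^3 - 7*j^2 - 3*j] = -3*j^2 - 14*j - 3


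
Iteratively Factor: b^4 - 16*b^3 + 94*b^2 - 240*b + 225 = (b - 5)*(b^3 - 11*b^2 + 39*b - 45) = (b - 5)*(b - 3)*(b^2 - 8*b + 15) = (b - 5)*(b - 3)^2*(b - 5)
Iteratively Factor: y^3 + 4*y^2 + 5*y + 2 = (y + 2)*(y^2 + 2*y + 1) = (y + 1)*(y + 2)*(y + 1)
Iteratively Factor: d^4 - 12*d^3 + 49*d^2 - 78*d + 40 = (d - 4)*(d^3 - 8*d^2 + 17*d - 10) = (d - 5)*(d - 4)*(d^2 - 3*d + 2) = (d - 5)*(d - 4)*(d - 1)*(d - 2)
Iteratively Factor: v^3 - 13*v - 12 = (v + 3)*(v^2 - 3*v - 4) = (v + 1)*(v + 3)*(v - 4)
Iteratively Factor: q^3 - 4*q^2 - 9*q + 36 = (q + 3)*(q^2 - 7*q + 12) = (q - 3)*(q + 3)*(q - 4)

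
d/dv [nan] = 0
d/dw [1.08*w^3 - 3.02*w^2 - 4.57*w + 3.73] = 3.24*w^2 - 6.04*w - 4.57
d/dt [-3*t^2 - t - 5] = -6*t - 1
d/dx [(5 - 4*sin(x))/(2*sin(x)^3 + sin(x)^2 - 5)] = 2*(8*sin(x)^3 - 13*sin(x)^2 - 5*sin(x) + 10)*cos(x)/(2*sin(x)^3 + sin(x)^2 - 5)^2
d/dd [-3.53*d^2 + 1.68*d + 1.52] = 1.68 - 7.06*d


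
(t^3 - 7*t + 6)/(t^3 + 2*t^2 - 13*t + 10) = (t + 3)/(t + 5)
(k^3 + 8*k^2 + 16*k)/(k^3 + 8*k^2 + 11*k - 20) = k*(k + 4)/(k^2 + 4*k - 5)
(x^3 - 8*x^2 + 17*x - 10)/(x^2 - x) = x - 7 + 10/x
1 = 1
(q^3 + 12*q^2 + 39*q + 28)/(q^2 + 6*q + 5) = (q^2 + 11*q + 28)/(q + 5)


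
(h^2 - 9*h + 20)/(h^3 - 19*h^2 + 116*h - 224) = (h - 5)/(h^2 - 15*h + 56)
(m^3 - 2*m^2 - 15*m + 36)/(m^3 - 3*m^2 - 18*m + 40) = (m^2 - 6*m + 9)/(m^2 - 7*m + 10)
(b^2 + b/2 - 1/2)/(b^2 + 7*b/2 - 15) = (2*b^2 + b - 1)/(2*b^2 + 7*b - 30)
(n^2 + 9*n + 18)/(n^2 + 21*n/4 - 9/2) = 4*(n + 3)/(4*n - 3)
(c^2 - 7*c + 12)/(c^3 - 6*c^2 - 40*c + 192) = (c - 3)/(c^2 - 2*c - 48)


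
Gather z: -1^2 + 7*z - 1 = 7*z - 2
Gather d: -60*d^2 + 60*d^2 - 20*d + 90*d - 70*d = 0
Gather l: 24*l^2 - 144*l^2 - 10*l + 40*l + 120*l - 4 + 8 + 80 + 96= -120*l^2 + 150*l + 180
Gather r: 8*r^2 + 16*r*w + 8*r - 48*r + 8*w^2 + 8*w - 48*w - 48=8*r^2 + r*(16*w - 40) + 8*w^2 - 40*w - 48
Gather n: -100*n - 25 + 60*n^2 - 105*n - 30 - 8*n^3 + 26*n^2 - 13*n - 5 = -8*n^3 + 86*n^2 - 218*n - 60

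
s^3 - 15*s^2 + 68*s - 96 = (s - 8)*(s - 4)*(s - 3)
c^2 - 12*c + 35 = (c - 7)*(c - 5)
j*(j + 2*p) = j^2 + 2*j*p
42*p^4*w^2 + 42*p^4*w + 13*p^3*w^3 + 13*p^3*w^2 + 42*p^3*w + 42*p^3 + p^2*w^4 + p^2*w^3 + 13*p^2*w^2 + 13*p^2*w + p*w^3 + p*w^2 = (6*p + w)*(7*p + w)*(p*w + 1)*(p*w + p)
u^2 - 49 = (u - 7)*(u + 7)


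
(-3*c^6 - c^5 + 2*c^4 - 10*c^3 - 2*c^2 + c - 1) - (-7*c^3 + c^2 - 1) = -3*c^6 - c^5 + 2*c^4 - 3*c^3 - 3*c^2 + c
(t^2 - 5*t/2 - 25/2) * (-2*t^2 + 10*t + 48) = -2*t^4 + 15*t^3 + 48*t^2 - 245*t - 600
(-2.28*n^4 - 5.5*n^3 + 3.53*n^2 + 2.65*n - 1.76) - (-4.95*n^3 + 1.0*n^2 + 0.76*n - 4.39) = -2.28*n^4 - 0.55*n^3 + 2.53*n^2 + 1.89*n + 2.63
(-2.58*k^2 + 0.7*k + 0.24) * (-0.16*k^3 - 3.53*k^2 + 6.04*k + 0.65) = 0.4128*k^5 + 8.9954*k^4 - 18.0926*k^3 + 1.7038*k^2 + 1.9046*k + 0.156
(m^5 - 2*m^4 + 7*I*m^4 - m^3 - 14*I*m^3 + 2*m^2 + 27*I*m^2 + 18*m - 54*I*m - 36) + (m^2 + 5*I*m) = m^5 - 2*m^4 + 7*I*m^4 - m^3 - 14*I*m^3 + 3*m^2 + 27*I*m^2 + 18*m - 49*I*m - 36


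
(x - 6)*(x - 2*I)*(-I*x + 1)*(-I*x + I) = -x^4 + 7*x^3 + I*x^3 - 8*x^2 - 7*I*x^2 + 14*x + 6*I*x - 12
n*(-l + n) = -l*n + n^2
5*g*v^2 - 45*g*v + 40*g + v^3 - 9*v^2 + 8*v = (5*g + v)*(v - 8)*(v - 1)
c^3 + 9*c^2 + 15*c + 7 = (c + 1)^2*(c + 7)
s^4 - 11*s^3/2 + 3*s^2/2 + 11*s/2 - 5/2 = (s - 5)*(s - 1)*(s - 1/2)*(s + 1)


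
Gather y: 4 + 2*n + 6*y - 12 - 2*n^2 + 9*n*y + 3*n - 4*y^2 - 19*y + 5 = -2*n^2 + 5*n - 4*y^2 + y*(9*n - 13) - 3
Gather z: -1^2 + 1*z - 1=z - 2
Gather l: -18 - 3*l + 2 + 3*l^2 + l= 3*l^2 - 2*l - 16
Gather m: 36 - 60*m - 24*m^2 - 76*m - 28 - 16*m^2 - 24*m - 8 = -40*m^2 - 160*m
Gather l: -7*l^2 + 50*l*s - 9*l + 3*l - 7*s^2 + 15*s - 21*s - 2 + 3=-7*l^2 + l*(50*s - 6) - 7*s^2 - 6*s + 1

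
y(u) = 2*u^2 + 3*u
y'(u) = 4*u + 3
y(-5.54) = 44.76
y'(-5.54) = -19.16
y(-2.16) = 2.85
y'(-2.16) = -5.64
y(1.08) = 5.57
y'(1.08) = 7.32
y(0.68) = 2.96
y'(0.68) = 5.72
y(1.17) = 6.25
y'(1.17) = 7.68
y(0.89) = 4.25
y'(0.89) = 6.56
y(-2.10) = 2.52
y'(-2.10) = -5.40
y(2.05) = 14.56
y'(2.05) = 11.20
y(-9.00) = 135.00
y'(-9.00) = -33.00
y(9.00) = 189.00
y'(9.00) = 39.00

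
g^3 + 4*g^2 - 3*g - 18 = (g - 2)*(g + 3)^2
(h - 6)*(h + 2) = h^2 - 4*h - 12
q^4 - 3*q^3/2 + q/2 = q*(q - 1)^2*(q + 1/2)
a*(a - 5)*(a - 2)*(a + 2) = a^4 - 5*a^3 - 4*a^2 + 20*a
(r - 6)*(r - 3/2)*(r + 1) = r^3 - 13*r^2/2 + 3*r/2 + 9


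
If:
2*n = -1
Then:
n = -1/2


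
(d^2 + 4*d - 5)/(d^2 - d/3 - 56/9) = 9*(-d^2 - 4*d + 5)/(-9*d^2 + 3*d + 56)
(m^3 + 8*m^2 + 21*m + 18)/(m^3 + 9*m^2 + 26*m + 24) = (m + 3)/(m + 4)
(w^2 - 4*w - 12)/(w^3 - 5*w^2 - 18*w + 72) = (w + 2)/(w^2 + w - 12)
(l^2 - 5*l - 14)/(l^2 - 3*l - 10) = (l - 7)/(l - 5)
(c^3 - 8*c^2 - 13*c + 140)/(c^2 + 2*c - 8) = (c^2 - 12*c + 35)/(c - 2)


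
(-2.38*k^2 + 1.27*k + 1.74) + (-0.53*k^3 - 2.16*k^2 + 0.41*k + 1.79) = -0.53*k^3 - 4.54*k^2 + 1.68*k + 3.53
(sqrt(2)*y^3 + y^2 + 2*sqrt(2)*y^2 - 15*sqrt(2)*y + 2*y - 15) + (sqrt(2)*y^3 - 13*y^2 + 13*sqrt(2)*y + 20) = 2*sqrt(2)*y^3 - 12*y^2 + 2*sqrt(2)*y^2 - 2*sqrt(2)*y + 2*y + 5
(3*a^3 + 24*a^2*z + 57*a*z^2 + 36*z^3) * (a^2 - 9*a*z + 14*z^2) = 3*a^5 - 3*a^4*z - 117*a^3*z^2 - 141*a^2*z^3 + 474*a*z^4 + 504*z^5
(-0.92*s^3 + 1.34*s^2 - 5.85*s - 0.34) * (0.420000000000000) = -0.3864*s^3 + 0.5628*s^2 - 2.457*s - 0.1428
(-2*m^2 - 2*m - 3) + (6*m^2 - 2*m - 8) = 4*m^2 - 4*m - 11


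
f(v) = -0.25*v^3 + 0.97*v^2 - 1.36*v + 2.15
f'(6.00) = -16.72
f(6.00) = -25.09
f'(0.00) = -1.36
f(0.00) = 2.15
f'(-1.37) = -5.43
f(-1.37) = 6.48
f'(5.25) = -11.85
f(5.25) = -14.43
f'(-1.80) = -7.28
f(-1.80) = 9.20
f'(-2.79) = -12.61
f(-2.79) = 18.92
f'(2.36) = -0.96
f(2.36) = 1.06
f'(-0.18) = -1.73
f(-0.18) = 2.43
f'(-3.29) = -15.86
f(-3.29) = 26.03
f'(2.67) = -1.53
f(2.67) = 0.68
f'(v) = -0.75*v^2 + 1.94*v - 1.36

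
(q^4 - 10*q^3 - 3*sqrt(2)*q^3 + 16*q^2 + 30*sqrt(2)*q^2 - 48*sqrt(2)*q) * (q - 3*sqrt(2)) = q^5 - 10*q^4 - 6*sqrt(2)*q^4 + 34*q^3 + 60*sqrt(2)*q^3 - 180*q^2 - 96*sqrt(2)*q^2 + 288*q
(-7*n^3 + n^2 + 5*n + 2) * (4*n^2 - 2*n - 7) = -28*n^5 + 18*n^4 + 67*n^3 - 9*n^2 - 39*n - 14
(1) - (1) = 0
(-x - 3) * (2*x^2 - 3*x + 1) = -2*x^3 - 3*x^2 + 8*x - 3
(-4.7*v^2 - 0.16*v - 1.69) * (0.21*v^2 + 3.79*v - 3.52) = -0.987*v^4 - 17.8466*v^3 + 15.5827*v^2 - 5.8419*v + 5.9488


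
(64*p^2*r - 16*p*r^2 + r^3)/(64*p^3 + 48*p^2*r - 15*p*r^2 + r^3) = r/(p + r)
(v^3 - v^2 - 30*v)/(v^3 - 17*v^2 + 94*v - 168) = v*(v + 5)/(v^2 - 11*v + 28)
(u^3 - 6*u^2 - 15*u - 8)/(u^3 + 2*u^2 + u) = (u - 8)/u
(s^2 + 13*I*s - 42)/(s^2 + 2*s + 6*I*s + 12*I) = (s + 7*I)/(s + 2)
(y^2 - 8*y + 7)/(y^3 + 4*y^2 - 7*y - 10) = (y^2 - 8*y + 7)/(y^3 + 4*y^2 - 7*y - 10)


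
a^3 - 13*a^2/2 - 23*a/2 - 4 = (a - 8)*(a + 1/2)*(a + 1)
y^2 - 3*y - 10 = (y - 5)*(y + 2)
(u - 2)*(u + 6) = u^2 + 4*u - 12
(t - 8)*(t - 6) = t^2 - 14*t + 48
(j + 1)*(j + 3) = j^2 + 4*j + 3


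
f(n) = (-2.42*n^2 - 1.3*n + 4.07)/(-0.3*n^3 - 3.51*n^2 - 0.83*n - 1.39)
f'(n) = (-4.84*n - 1.3)/(-0.3*n^3 - 3.51*n^2 - 0.83*n - 1.39) + (-2.42*n^2 - 1.3*n + 4.07)*(0.9*n^2 + 7.02*n + 0.83)/(-0.3*n^3 - 3.51*n^2 - 0.83*n - 1.39)^2 = (-0.726*n^4 - 0.780000000000001*n^3 + 1.1086*n^2 + 35.299*n + 5.1851)/(0.09*n^6 + 2.106*n^5 + 12.8181*n^4 + 6.6606*n^3 + 10.4467*n^2 + 2.3074*n + 1.9321)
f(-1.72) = 0.10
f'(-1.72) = -0.70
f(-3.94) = 0.83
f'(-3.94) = -0.21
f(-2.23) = 0.37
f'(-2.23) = -0.41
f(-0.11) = -3.12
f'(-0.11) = 0.73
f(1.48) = 0.28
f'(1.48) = 0.42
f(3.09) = 0.50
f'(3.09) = 0.02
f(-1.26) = -0.35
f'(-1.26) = -1.34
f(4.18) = 0.50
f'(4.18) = -0.01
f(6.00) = 0.46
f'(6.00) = -0.02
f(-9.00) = 3.03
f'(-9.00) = -1.25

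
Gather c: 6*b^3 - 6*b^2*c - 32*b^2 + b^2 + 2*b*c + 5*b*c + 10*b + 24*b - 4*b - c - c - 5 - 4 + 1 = 6*b^3 - 31*b^2 + 30*b + c*(-6*b^2 + 7*b - 2) - 8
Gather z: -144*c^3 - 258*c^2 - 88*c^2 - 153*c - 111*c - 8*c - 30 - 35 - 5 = -144*c^3 - 346*c^2 - 272*c - 70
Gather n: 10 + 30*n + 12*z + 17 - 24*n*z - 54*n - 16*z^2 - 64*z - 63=n*(-24*z - 24) - 16*z^2 - 52*z - 36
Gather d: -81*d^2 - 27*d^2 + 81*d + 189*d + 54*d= -108*d^2 + 324*d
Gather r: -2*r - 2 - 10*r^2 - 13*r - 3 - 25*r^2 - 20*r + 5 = -35*r^2 - 35*r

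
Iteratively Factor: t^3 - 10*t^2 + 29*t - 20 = (t - 4)*(t^2 - 6*t + 5) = (t - 5)*(t - 4)*(t - 1)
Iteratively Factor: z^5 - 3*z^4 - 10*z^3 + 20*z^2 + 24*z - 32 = (z + 2)*(z^4 - 5*z^3 + 20*z - 16) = (z - 4)*(z + 2)*(z^3 - z^2 - 4*z + 4) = (z - 4)*(z + 2)^2*(z^2 - 3*z + 2) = (z - 4)*(z - 2)*(z + 2)^2*(z - 1)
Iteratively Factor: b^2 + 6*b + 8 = (b + 2)*(b + 4)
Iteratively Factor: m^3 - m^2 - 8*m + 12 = (m - 2)*(m^2 + m - 6) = (m - 2)^2*(m + 3)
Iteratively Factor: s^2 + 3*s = (s + 3)*(s)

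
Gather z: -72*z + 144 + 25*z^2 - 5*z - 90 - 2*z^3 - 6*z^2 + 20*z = -2*z^3 + 19*z^2 - 57*z + 54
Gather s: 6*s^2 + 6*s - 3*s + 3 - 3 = 6*s^2 + 3*s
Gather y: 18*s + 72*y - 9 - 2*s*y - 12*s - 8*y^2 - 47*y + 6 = 6*s - 8*y^2 + y*(25 - 2*s) - 3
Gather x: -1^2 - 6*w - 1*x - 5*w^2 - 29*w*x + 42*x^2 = -5*w^2 - 6*w + 42*x^2 + x*(-29*w - 1) - 1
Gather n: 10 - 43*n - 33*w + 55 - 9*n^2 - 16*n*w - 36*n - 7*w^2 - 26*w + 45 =-9*n^2 + n*(-16*w - 79) - 7*w^2 - 59*w + 110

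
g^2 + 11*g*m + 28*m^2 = (g + 4*m)*(g + 7*m)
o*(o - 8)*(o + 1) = o^3 - 7*o^2 - 8*o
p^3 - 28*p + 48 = (p - 4)*(p - 2)*(p + 6)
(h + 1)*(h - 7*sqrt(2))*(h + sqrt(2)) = h^3 - 6*sqrt(2)*h^2 + h^2 - 14*h - 6*sqrt(2)*h - 14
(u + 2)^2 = u^2 + 4*u + 4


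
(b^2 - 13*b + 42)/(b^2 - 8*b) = (b^2 - 13*b + 42)/(b*(b - 8))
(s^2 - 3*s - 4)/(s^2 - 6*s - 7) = (s - 4)/(s - 7)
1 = 1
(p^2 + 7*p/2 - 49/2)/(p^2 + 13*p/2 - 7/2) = (2*p - 7)/(2*p - 1)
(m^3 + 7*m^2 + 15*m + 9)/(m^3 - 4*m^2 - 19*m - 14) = (m^2 + 6*m + 9)/(m^2 - 5*m - 14)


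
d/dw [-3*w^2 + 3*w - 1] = 3 - 6*w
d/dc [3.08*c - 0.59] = 3.08000000000000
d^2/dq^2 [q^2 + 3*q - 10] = 2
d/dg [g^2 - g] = 2*g - 1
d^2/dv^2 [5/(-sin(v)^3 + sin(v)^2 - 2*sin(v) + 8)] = 5*(9*sin(v)^6 - 11*sin(v)^5 - 4*sin(v)^4 + 82*sin(v)^3 - 46*sin(v)^2 - 20*sin(v) + 8)/((sin(v) - 2)^3*(sin(v)^2 + sin(v) + 4)^3)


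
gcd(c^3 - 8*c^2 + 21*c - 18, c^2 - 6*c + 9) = c^2 - 6*c + 9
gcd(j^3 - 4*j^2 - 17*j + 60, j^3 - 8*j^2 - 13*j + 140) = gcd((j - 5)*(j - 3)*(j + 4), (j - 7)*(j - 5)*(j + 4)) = j^2 - j - 20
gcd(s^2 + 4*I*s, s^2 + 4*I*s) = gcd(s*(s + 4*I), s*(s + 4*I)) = s^2 + 4*I*s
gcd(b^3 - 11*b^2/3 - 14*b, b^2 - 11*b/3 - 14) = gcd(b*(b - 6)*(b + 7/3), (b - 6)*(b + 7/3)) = b^2 - 11*b/3 - 14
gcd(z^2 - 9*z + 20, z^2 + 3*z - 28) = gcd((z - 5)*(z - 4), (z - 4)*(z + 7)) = z - 4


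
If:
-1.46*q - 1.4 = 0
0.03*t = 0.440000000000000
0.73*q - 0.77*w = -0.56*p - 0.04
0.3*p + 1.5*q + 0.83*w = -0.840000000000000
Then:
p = 1.45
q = -0.96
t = 14.67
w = 0.20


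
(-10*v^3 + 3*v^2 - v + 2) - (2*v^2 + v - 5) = -10*v^3 + v^2 - 2*v + 7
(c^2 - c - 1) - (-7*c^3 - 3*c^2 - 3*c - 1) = 7*c^3 + 4*c^2 + 2*c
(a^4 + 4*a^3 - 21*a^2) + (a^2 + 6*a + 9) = a^4 + 4*a^3 - 20*a^2 + 6*a + 9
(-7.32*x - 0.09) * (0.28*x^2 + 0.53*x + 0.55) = -2.0496*x^3 - 3.9048*x^2 - 4.0737*x - 0.0495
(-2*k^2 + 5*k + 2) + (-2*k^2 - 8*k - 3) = -4*k^2 - 3*k - 1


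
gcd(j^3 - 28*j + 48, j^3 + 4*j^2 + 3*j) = 1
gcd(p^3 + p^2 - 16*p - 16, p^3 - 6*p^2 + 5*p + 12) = p^2 - 3*p - 4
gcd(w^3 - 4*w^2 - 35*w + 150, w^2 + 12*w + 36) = w + 6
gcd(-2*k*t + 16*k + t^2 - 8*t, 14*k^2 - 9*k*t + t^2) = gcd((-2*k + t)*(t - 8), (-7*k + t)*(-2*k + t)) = -2*k + t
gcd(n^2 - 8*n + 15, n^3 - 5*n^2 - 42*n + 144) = n - 3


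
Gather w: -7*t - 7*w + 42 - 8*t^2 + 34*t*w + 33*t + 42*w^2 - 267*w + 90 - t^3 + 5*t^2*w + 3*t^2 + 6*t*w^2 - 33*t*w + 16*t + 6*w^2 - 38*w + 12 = -t^3 - 5*t^2 + 42*t + w^2*(6*t + 48) + w*(5*t^2 + t - 312) + 144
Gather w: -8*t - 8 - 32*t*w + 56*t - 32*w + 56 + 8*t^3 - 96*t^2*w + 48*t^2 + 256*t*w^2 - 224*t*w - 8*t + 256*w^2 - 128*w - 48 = 8*t^3 + 48*t^2 + 40*t + w^2*(256*t + 256) + w*(-96*t^2 - 256*t - 160)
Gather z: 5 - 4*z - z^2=-z^2 - 4*z + 5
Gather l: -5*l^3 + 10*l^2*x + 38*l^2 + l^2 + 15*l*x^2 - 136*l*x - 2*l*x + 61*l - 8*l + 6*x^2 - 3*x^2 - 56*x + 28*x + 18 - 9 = -5*l^3 + l^2*(10*x + 39) + l*(15*x^2 - 138*x + 53) + 3*x^2 - 28*x + 9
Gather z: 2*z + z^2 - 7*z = z^2 - 5*z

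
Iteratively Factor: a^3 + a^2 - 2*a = (a)*(a^2 + a - 2) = a*(a + 2)*(a - 1)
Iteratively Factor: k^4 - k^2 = (k + 1)*(k^3 - k^2) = k*(k + 1)*(k^2 - k) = k*(k - 1)*(k + 1)*(k)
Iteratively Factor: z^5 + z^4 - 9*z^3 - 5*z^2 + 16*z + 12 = (z + 1)*(z^4 - 9*z^2 + 4*z + 12) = (z - 2)*(z + 1)*(z^3 + 2*z^2 - 5*z - 6) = (z - 2)^2*(z + 1)*(z^2 + 4*z + 3) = (z - 2)^2*(z + 1)^2*(z + 3)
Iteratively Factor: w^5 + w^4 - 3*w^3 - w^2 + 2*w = (w)*(w^4 + w^3 - 3*w^2 - w + 2) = w*(w + 1)*(w^3 - 3*w + 2) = w*(w - 1)*(w + 1)*(w^2 + w - 2) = w*(w - 1)^2*(w + 1)*(w + 2)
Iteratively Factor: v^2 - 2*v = (v)*(v - 2)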